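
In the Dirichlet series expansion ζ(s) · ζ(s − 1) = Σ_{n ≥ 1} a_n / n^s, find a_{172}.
σ(172) = 308

In the product (Σ m^0/m^s)(Σ k / k^s) = Σ (Σ_{d | n} d) / n^s, the coefficient of 1/n^s is σ(n) = Σ_{d | n} d. For n = 172, divisors are [1, 2, 4, 43, 86, 172]; summing: σ(172) = 308.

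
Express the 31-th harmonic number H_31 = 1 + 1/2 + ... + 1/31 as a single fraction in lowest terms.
H_31 = 290774257297357/72201776446800

Direct summation: H_31 = 1 + 1/2 + ... + 1/31. The least common denominator is lcm(1, ..., 31) = 72201776446800; over this denominator the numerator is 72201776446800 + 36100888223400 + 24067258815600 + 18050444111700 + 14440355289360 + 12033629407800 + 10314539492400 + 9025222055850 + 8022419605200 + 7220177644680 + 6563797858800 + 6016814703900 + 5553982803600 + 5157269746200 + 4813451763120 + 4512611027925 + 4247163320400 + 4011209802600 + 3800093497200 + 3610088822340 + 3438179830800 + 3281898929400 + 3139207671600 + 3008407351950 + 2888071057872 + 2776991401800 + 2674139868400 + 2578634873100 + 2489716429200 + 2406725881560 + 2329089562800 = 290774257297357, so H_31 = 290774257297357/72201776446800 (already in lowest terms) ≈ 4.02725. (The PNT-adjacent estimate ln(31) + γ ≈ 4.01120 matches within O(1/n).)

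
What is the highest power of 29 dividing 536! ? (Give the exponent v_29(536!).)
v_29(536!) = 18

Legendre's formula: v_p(n!) = Σ_{k ≥ 1} ⌊n / p^k⌋. For p = 29, n = 536, the terms are:
  ⌊536/29^1⌋ = ⌊536/29⌋ = 18
(the next term ⌊536/29^2⌋ = 0, terminating the sum). Summing: v_29(536!) = 18 = 18.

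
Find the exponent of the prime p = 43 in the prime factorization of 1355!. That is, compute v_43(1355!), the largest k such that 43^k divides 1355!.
v_43(1355!) = 31

Legendre's formula: v_p(n!) = Σ_{k ≥ 1} ⌊n / p^k⌋. For p = 43, n = 1355, the terms are:
  ⌊1355/43^1⌋ = ⌊1355/43⌋ = 31
(the next term ⌊1355/43^2⌋ = 0, terminating the sum). Summing: v_43(1355!) = 31 = 31.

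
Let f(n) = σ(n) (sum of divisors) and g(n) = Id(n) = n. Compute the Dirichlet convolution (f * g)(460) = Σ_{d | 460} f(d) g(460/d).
(σ * Id)(460) = 8789

Divisors of 460: [1, 2, 4, 5, 10, 20, 23, 46, 92, 115, 230, 460]. For each d | 460:
  d = 1: σ(1) · Id(460/1) = 1 · 460 = 460
  d = 2: σ(2) · Id(460/2) = 3 · 230 = 690
  d = 4: σ(4) · Id(460/4) = 7 · 115 = 805
  d = 5: σ(5) · Id(460/5) = 6 · 92 = 552
  d = 10: σ(10) · Id(460/10) = 18 · 46 = 828
  d = 20: σ(20) · Id(460/20) = 42 · 23 = 966
  d = 23: σ(23) · Id(460/23) = 24 · 20 = 480
  d = 46: σ(46) · Id(460/46) = 72 · 10 = 720
  d = 92: σ(92) · Id(460/92) = 168 · 5 = 840
  d = 115: σ(115) · Id(460/115) = 144 · 4 = 576
  d = 230: σ(230) · Id(460/230) = 432 · 2 = 864
  d = 460: σ(460) · Id(460/460) = 1008 · 1 = 1008
Summing: (σ * Id)(460) = 460 + 690 + 805 + 552 + 828 + 966 + 480 + 720 + 840 + 576 + 864 + 1008 = 8789.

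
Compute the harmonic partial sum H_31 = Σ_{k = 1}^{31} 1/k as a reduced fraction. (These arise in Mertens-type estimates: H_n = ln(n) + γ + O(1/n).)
H_31 = 290774257297357/72201776446800

Direct summation: H_31 = 1 + 1/2 + ... + 1/31. The least common denominator is lcm(1, ..., 31) = 72201776446800; over this denominator the numerator is 72201776446800 + 36100888223400 + 24067258815600 + 18050444111700 + 14440355289360 + 12033629407800 + 10314539492400 + 9025222055850 + 8022419605200 + 7220177644680 + 6563797858800 + 6016814703900 + 5553982803600 + 5157269746200 + 4813451763120 + 4512611027925 + 4247163320400 + 4011209802600 + 3800093497200 + 3610088822340 + 3438179830800 + 3281898929400 + 3139207671600 + 3008407351950 + 2888071057872 + 2776991401800 + 2674139868400 + 2578634873100 + 2489716429200 + 2406725881560 + 2329089562800 = 290774257297357, so H_31 = 290774257297357/72201776446800 (already in lowest terms) ≈ 4.02725. (The PNT-adjacent estimate ln(31) + γ ≈ 4.01120 matches within O(1/n).)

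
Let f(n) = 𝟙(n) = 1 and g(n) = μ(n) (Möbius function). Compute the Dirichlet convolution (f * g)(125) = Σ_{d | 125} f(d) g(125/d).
(𝟙 * μ)(125) = 0

Divisors of 125: [1, 5, 25, 125]. For each d | 125:
  d = 1: 𝟙(1) · μ(125/1) = 1 · 0 = 0
  d = 5: 𝟙(5) · μ(125/5) = 1 · 0 = 0
  d = 25: 𝟙(25) · μ(125/25) = 1 · -1 = -1
  d = 125: 𝟙(125) · μ(125/125) = 1 · 1 = 1
Summing: (𝟙 * μ)(125) = 0 + 0 + -1 + 1 = 0.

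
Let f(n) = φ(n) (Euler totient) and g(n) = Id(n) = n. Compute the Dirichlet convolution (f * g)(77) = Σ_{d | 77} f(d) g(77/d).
(φ * Id)(77) = 273

Divisors of 77: [1, 7, 11, 77]. For each d | 77:
  d = 1: φ(1) · Id(77/1) = 1 · 77 = 77
  d = 7: φ(7) · Id(77/7) = 6 · 11 = 66
  d = 11: φ(11) · Id(77/11) = 10 · 7 = 70
  d = 77: φ(77) · Id(77/77) = 60 · 1 = 60
Summing: (φ * Id)(77) = 77 + 66 + 70 + 60 = 273.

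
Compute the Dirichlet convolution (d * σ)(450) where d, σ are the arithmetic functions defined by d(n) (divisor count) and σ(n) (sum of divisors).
(d * σ)(450) = 5520

Divisors of 450: [1, 2, 3, 5, 6, 9, 10, 15, 18, 25, 30, 45, 50, 75, 90, 150, 225, 450]. For each d | 450:
  d = 1: d(1) · σ(450/1) = 1 · 1209 = 1209
  d = 2: d(2) · σ(450/2) = 2 · 403 = 806
  d = 3: d(3) · σ(450/3) = 2 · 372 = 744
  d = 5: d(5) · σ(450/5) = 2 · 234 = 468
  d = 6: d(6) · σ(450/6) = 4 · 124 = 496
  d = 9: d(9) · σ(450/9) = 3 · 93 = 279
  d = 10: d(10) · σ(450/10) = 4 · 78 = 312
  d = 15: d(15) · σ(450/15) = 4 · 72 = 288
  d = 18: d(18) · σ(450/18) = 6 · 31 = 186
  d = 25: d(25) · σ(450/25) = 3 · 39 = 117
  d = 30: d(30) · σ(450/30) = 8 · 24 = 192
  d = 45: d(45) · σ(450/45) = 6 · 18 = 108
  d = 50: d(50) · σ(450/50) = 6 · 13 = 78
  d = 75: d(75) · σ(450/75) = 6 · 12 = 72
  d = 90: d(90) · σ(450/90) = 12 · 6 = 72
  d = 150: d(150) · σ(450/150) = 12 · 4 = 48
  d = 225: d(225) · σ(450/225) = 9 · 3 = 27
  d = 450: d(450) · σ(450/450) = 18 · 1 = 18
Summing: (d * σ)(450) = 1209 + 806 + 744 + 468 + 496 + 279 + 312 + 288 + 186 + 117 + 192 + 108 + 78 + 72 + 72 + 48 + 27 + 18 = 5520.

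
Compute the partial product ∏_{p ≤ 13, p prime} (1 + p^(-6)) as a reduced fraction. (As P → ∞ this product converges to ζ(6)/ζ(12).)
∏ = 261167492243135861/256778456493448890

The primes p ≤ 13 are [2, 3, 5, 7, 11, 13]. For each, (1 + 1/p^6) = (p^6 + 1)/p^6. Multiplying these fractions over p ∈ [2, 3, 5, 7, 11, 13] gives 261167492243135861/256778456493448890. (In the limit P → ∞ this tends to ζ(6)/ζ(12).)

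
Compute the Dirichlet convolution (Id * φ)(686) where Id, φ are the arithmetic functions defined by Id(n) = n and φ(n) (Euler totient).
(Id * φ)(686) = 3675

Divisors of 686: [1, 2, 7, 14, 49, 98, 343, 686]. For each d | 686:
  d = 1: Id(1) · φ(686/1) = 1 · 294 = 294
  d = 2: Id(2) · φ(686/2) = 2 · 294 = 588
  d = 7: Id(7) · φ(686/7) = 7 · 42 = 294
  d = 14: Id(14) · φ(686/14) = 14 · 42 = 588
  d = 49: Id(49) · φ(686/49) = 49 · 6 = 294
  d = 98: Id(98) · φ(686/98) = 98 · 6 = 588
  d = 343: Id(343) · φ(686/343) = 343 · 1 = 343
  d = 686: Id(686) · φ(686/686) = 686 · 1 = 686
Summing: (Id * φ)(686) = 294 + 588 + 294 + 588 + 294 + 588 + 343 + 686 = 3675.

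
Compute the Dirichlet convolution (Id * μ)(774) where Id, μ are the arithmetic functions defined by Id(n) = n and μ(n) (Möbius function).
(Id * μ)(774) = 252

Divisors of 774: [1, 2, 3, 6, 9, 18, 43, 86, 129, 258, 387, 774]. For each d | 774:
  d = 1: Id(1) · μ(774/1) = 1 · 0 = 0
  d = 2: Id(2) · μ(774/2) = 2 · 0 = 0
  d = 3: Id(3) · μ(774/3) = 3 · -1 = -3
  d = 6: Id(6) · μ(774/6) = 6 · 1 = 6
  d = 9: Id(9) · μ(774/9) = 9 · 1 = 9
  d = 18: Id(18) · μ(774/18) = 18 · -1 = -18
  d = 43: Id(43) · μ(774/43) = 43 · 0 = 0
  d = 86: Id(86) · μ(774/86) = 86 · 0 = 0
  d = 129: Id(129) · μ(774/129) = 129 · 1 = 129
  d = 258: Id(258) · μ(774/258) = 258 · -1 = -258
  d = 387: Id(387) · μ(774/387) = 387 · -1 = -387
  d = 774: Id(774) · μ(774/774) = 774 · 1 = 774
Summing: (Id * μ)(774) = 0 + 0 + -3 + 6 + 9 + -18 + 0 + 0 + 129 + -258 + -387 + 774 = 252.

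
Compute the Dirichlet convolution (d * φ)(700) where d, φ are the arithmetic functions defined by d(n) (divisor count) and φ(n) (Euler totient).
(d * φ)(700) = 1736

Divisors of 700: [1, 2, 4, 5, 7, 10, 14, 20, 25, 28, 35, 50, 70, 100, 140, 175, 350, 700]. For each d | 700:
  d = 1: d(1) · φ(700/1) = 1 · 240 = 240
  d = 2: d(2) · φ(700/2) = 2 · 120 = 240
  d = 4: d(4) · φ(700/4) = 3 · 120 = 360
  d = 5: d(5) · φ(700/5) = 2 · 48 = 96
  d = 7: d(7) · φ(700/7) = 2 · 40 = 80
  d = 10: d(10) · φ(700/10) = 4 · 24 = 96
  d = 14: d(14) · φ(700/14) = 4 · 20 = 80
  d = 20: d(20) · φ(700/20) = 6 · 24 = 144
  d = 25: d(25) · φ(700/25) = 3 · 12 = 36
  d = 28: d(28) · φ(700/28) = 6 · 20 = 120
  d = 35: d(35) · φ(700/35) = 4 · 8 = 32
  d = 50: d(50) · φ(700/50) = 6 · 6 = 36
  d = 70: d(70) · φ(700/70) = 8 · 4 = 32
  d = 100: d(100) · φ(700/100) = 9 · 6 = 54
  d = 140: d(140) · φ(700/140) = 12 · 4 = 48
  d = 175: d(175) · φ(700/175) = 6 · 2 = 12
  d = 350: d(350) · φ(700/350) = 12 · 1 = 12
  d = 700: d(700) · φ(700/700) = 18 · 1 = 18
Summing: (d * φ)(700) = 240 + 240 + 360 + 96 + 80 + 96 + 80 + 144 + 36 + 120 + 32 + 36 + 32 + 54 + 48 + 12 + 12 + 18 = 1736.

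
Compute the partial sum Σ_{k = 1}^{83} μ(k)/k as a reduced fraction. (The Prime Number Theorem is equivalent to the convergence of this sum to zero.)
Σ μ(k)/k = -223590076836035175208867029720/8902150522975861711854133933093

Values of μ(k) for 1 ≤ k ≤ 83: μ(1) = 1, μ(2) = -1, μ(3) = -1, μ(5) = -1, μ(6) = 1, μ(7) = -1, μ(10) = 1, μ(11) = -1, μ(13) = -1, μ(14) = 1, μ(15) = 1, μ(17) = -1, μ(19) = -1, μ(21) = 1, μ(22) = 1, μ(23) = -1, μ(26) = 1, μ(29) = -1, μ(30) = -1, μ(31) = -1, μ(33) = 1, μ(34) = 1, μ(35) = 1, μ(37) = -1, μ(38) = 1, μ(39) = 1, μ(41) = -1, μ(42) = -1, μ(43) = -1, μ(46) = 1, μ(47) = -1, μ(51) = 1, μ(53) = -1, μ(55) = 1, μ(57) = 1, μ(58) = 1, μ(59) = -1, μ(61) = -1, μ(62) = 1, μ(65) = 1, μ(66) = -1, μ(67) = -1, μ(69) = 1, μ(70) = -1, μ(71) = -1, μ(73) = -1, μ(74) = 1, μ(77) = 1, μ(78) = -1, μ(79) = -1, μ(82) = 1, μ(83) = -1, with μ = 0 on non-squarefree integers. Summing μ(k)/k for k where μ(k) ≠ 0 gives -223590076836035175208867029720/8902150522975861711854133933093 ≈ -0.0251. (PNT ⟺ this sum → 0 as n → ∞.)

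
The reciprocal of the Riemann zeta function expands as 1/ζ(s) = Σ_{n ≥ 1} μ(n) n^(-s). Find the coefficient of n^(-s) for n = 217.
μ(217) = 1

Factor n = 217 = 7 · 31. μ(n) = 0 if any exponent ≥ 2 (not squarefree); otherwise μ(n) = (−1)^{ω(n)} where ω(n) is the number of distinct prime factors. Applying: μ(217) = 1.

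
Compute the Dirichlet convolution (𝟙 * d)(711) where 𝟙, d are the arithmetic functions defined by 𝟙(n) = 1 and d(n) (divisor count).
(𝟙 * d)(711) = 18

Divisors of 711: [1, 3, 9, 79, 237, 711]. For each d | 711:
  d = 1: 𝟙(1) · d(711/1) = 1 · 6 = 6
  d = 3: 𝟙(3) · d(711/3) = 1 · 4 = 4
  d = 9: 𝟙(9) · d(711/9) = 1 · 2 = 2
  d = 79: 𝟙(79) · d(711/79) = 1 · 3 = 3
  d = 237: 𝟙(237) · d(711/237) = 1 · 2 = 2
  d = 711: 𝟙(711) · d(711/711) = 1 · 1 = 1
Summing: (𝟙 * d)(711) = 6 + 4 + 2 + 3 + 2 + 1 = 18.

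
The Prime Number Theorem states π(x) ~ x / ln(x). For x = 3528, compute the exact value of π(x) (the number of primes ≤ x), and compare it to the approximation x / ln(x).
π(3528) = 492;  x/ln(x) ≈ 431.90;  relative error ≈ 12.21%.

Directly count primes up to 3528: π(3528) = 492. The PNT approximation gives 3528/ln(3528) ≈ 3528/8.16849 ≈ 431.90. Relative error (π(x) − x/ln(x)) / π(x) ≈ 12.21%; the approximation is known to undercount slightly (Li(x) is a better estimate).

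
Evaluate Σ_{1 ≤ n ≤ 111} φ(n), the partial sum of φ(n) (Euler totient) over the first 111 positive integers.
Σ_{n ≤ 111} φ(n) = 3788

Compute φ(n) for each 1 ≤ n ≤ 111: φ(1) = 1, φ(2) = 1, φ(3) = 2, φ(4) = 2, φ(5) = 4, φ(6) = 2, φ(7) = 6, φ(8) = 4, φ(9) = 6, φ(10) = 4, φ(11) = 10, φ(12) = 4, φ(13) = 12, φ(14) = 6, φ(15) = 8, φ(16) = 8, φ(17) = 16, φ(18) = 6, φ(19) = 18, φ(20) = 8, φ(21) = 12, φ(22) = 10, φ(23) = 22, φ(24) = 8, φ(25) = 20, φ(26) = 12, φ(27) = 18, φ(28) = 12, φ(29) = 28, φ(30) = 8, φ(31) = 30, φ(32) = 16, φ(33) = 20, φ(34) = 16, φ(35) = 24, φ(36) = 12, φ(37) = 36, φ(38) = 18, φ(39) = 24, φ(40) = 16, φ(41) = 40, φ(42) = 12, φ(43) = 42, φ(44) = 20, φ(45) = 24, φ(46) = 22, φ(47) = 46, φ(48) = 16, φ(49) = 42, φ(50) = 20, φ(51) = 32, φ(52) = 24, φ(53) = 52, φ(54) = 18, φ(55) = 40, φ(56) = 24, φ(57) = 36, φ(58) = 28, φ(59) = 58, φ(60) = 16, φ(61) = 60, φ(62) = 30, φ(63) = 36, φ(64) = 32, φ(65) = 48, φ(66) = 20, φ(67) = 66, φ(68) = 32, φ(69) = 44, φ(70) = 24, φ(71) = 70, φ(72) = 24, φ(73) = 72, φ(74) = 36, φ(75) = 40, φ(76) = 36, φ(77) = 60, φ(78) = 24, φ(79) = 78, φ(80) = 32, φ(81) = 54, φ(82) = 40, φ(83) = 82, φ(84) = 24, φ(85) = 64, φ(86) = 42, φ(87) = 56, φ(88) = 40, φ(89) = 88, φ(90) = 24, φ(91) = 72, φ(92) = 44, φ(93) = 60, φ(94) = 46, φ(95) = 72, φ(96) = 32, φ(97) = 96, φ(98) = 42, φ(99) = 60, φ(100) = 40, φ(101) = 100, φ(102) = 32, φ(103) = 102, φ(104) = 48, φ(105) = 48, φ(106) = 52, φ(107) = 106, φ(108) = 36, φ(109) = 108, φ(110) = 40, φ(111) = 72. Summing all 111 values: 3788. (Average order: Σ_{n ≤ x} φ(n) ~ (3/π²) x². For x = 111, (3/π²)·111² ≈ 3745.13.)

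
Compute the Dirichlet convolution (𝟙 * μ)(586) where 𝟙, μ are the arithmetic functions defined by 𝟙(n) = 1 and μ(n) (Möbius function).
(𝟙 * μ)(586) = 0

Divisors of 586: [1, 2, 293, 586]. For each d | 586:
  d = 1: 𝟙(1) · μ(586/1) = 1 · 1 = 1
  d = 2: 𝟙(2) · μ(586/2) = 1 · -1 = -1
  d = 293: 𝟙(293) · μ(586/293) = 1 · -1 = -1
  d = 586: 𝟙(586) · μ(586/586) = 1 · 1 = 1
Summing: (𝟙 * μ)(586) = 1 + -1 + -1 + 1 = 0.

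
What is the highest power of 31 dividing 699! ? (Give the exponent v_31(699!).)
v_31(699!) = 22

Legendre's formula: v_p(n!) = Σ_{k ≥ 1} ⌊n / p^k⌋. For p = 31, n = 699, the terms are:
  ⌊699/31^1⌋ = ⌊699/31⌋ = 22
(the next term ⌊699/31^2⌋ = 0, terminating the sum). Summing: v_31(699!) = 22 = 22.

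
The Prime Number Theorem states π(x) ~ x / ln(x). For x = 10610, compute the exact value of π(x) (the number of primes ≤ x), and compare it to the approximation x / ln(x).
π(10610) = 1294;  x/ln(x) ≈ 1144.61;  relative error ≈ 11.55%.

Directly count primes up to 10610: π(10610) = 1294. The PNT approximation gives 10610/ln(10610) ≈ 10610/9.26955 ≈ 1144.61. Relative error (π(x) − x/ln(x)) / π(x) ≈ 11.55%; the approximation is known to undercount slightly (Li(x) is a better estimate).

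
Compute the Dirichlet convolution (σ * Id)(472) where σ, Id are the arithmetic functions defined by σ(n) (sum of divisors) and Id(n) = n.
(σ * Id)(472) = 5831

Divisors of 472: [1, 2, 4, 8, 59, 118, 236, 472]. For each d | 472:
  d = 1: σ(1) · Id(472/1) = 1 · 472 = 472
  d = 2: σ(2) · Id(472/2) = 3 · 236 = 708
  d = 4: σ(4) · Id(472/4) = 7 · 118 = 826
  d = 8: σ(8) · Id(472/8) = 15 · 59 = 885
  d = 59: σ(59) · Id(472/59) = 60 · 8 = 480
  d = 118: σ(118) · Id(472/118) = 180 · 4 = 720
  d = 236: σ(236) · Id(472/236) = 420 · 2 = 840
  d = 472: σ(472) · Id(472/472) = 900 · 1 = 900
Summing: (σ * Id)(472) = 472 + 708 + 826 + 885 + 480 + 720 + 840 + 900 = 5831.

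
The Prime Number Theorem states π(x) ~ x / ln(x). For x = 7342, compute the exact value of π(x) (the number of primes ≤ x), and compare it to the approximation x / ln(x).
π(7342) = 935;  x/ln(x) ≈ 824.82;  relative error ≈ 11.78%.

Directly count primes up to 7342: π(7342) = 935. The PNT approximation gives 7342/ln(7342) ≈ 7342/8.90137 ≈ 824.82. Relative error (π(x) − x/ln(x)) / π(x) ≈ 11.78%; the approximation is known to undercount slightly (Li(x) is a better estimate).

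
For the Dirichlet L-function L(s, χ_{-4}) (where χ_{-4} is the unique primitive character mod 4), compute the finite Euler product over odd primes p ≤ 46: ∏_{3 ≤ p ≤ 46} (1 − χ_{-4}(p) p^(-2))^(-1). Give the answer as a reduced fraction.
∏ = 11477831542914938630143/12524769798782976000000

The odd primes p ≤ 46 are [3, 5, 7, 11, 13, 17, 19, 23, 29, 31, 37, 41, 43]. For each, χ(p) = 1 if p ≡ 1 mod 4, χ(p) = −1 if p ≡ 3 mod 4. Taking (1 − χ(p)/p^2)^(-1) = p^2/(p^2 − χ(p)): (1 − (-1)/3^2)^(-1) · (1 − (1)/5^2)^(-1) · (1 − (-1)/7^2)^(-1) · (1 − (-1)/11^2)^(-1) · (1 − (1)/13^2)^(-1) · (1 − (1)/17^2)^(-1) · (1 − (-1)/19^2)^(-1) · (1 − (-1)/23^2)^(-1) · (1 − (1)/29^2)^(-1) · (1 − (-1)/31^2)^(-1) · (1 − (1)/37^2)^(-1) · (1 − (1)/41^2)^(-1) · (1 − (-1)/43^2)^(-1) = 11477831542914938630143/12524769798782976000000.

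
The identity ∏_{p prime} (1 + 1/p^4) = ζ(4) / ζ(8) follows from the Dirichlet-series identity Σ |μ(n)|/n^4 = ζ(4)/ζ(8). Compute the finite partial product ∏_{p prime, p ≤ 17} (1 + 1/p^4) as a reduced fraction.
∏ = 269172760629240720452/249717000818881220625

The primes p ≤ 17 are [2, 3, 5, 7, 11, 13, 17]. For each, (1 + 1/p^4) = (p^4 + 1)/p^4. Multiplying these fractions over p ∈ [2, 3, 5, 7, 11, 13, 17] gives 269172760629240720452/249717000818881220625. (In the limit P → ∞ this tends to ζ(4)/ζ(8).)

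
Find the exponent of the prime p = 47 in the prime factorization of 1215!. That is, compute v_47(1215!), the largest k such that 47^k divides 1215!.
v_47(1215!) = 25

Legendre's formula: v_p(n!) = Σ_{k ≥ 1} ⌊n / p^k⌋. For p = 47, n = 1215, the terms are:
  ⌊1215/47^1⌋ = ⌊1215/47⌋ = 25
(the next term ⌊1215/47^2⌋ = 0, terminating the sum). Summing: v_47(1215!) = 25 = 25.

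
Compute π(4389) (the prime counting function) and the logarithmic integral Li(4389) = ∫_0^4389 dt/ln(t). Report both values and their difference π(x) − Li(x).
π(4389) = 597;  Li(4389) ≈ 612.00;  π(x) − Li(x) ≈ -15.00.

Direct count of primes ≤ 4389 gives π(4389) = 597. Numerical evaluation of the logarithmic integral gives Li(4389) ≈ 612.00. The difference π(x) − Li(x) ≈ -15.00 is typically negative for small/moderate x (Li(x) overestimates), though Littlewood's theorem shows this sign changes infinitely often.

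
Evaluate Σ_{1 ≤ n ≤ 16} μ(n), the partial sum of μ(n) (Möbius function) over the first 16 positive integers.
Σ_{n ≤ 16} μ(n) = -1

Compute μ(n) for each 1 ≤ n ≤ 16: μ(1) = 1, μ(2) = -1, μ(3) = -1, μ(4) = 0, μ(5) = -1, μ(6) = 1, μ(7) = -1, μ(8) = 0, μ(9) = 0, μ(10) = 1, μ(11) = -1, μ(12) = 0, μ(13) = -1, μ(14) = 1, μ(15) = 1, μ(16) = 0. Summing all 16 values: -1. (Mertens function M(x) = Σ_{n ≤ x} μ(n); on average M(x) should be small (PNT ⟺ M(x) = o(x)).)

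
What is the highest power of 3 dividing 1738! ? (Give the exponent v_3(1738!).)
v_3(1738!) = 866

Legendre's formula: v_p(n!) = Σ_{k ≥ 1} ⌊n / p^k⌋. For p = 3, n = 1738, the terms are:
  ⌊1738/3^1⌋ = ⌊1738/3⌋ = 579
  ⌊1738/3^2⌋ = ⌊1738/9⌋ = 193
  ⌊1738/3^3⌋ = ⌊1738/27⌋ = 64
  ⌊1738/3^4⌋ = ⌊1738/81⌋ = 21
  ⌊1738/3^5⌋ = ⌊1738/243⌋ = 7
  ⌊1738/3^6⌋ = ⌊1738/729⌋ = 2
(the next term ⌊1738/3^7⌋ = 0, terminating the sum). Summing: v_3(1738!) = 579 + 193 + 64 + 21 + 7 + 2 = 866.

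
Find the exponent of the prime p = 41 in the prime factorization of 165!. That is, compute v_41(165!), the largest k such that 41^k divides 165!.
v_41(165!) = 4

Legendre's formula: v_p(n!) = Σ_{k ≥ 1} ⌊n / p^k⌋. For p = 41, n = 165, the terms are:
  ⌊165/41^1⌋ = ⌊165/41⌋ = 4
(the next term ⌊165/41^2⌋ = 0, terminating the sum). Summing: v_41(165!) = 4 = 4.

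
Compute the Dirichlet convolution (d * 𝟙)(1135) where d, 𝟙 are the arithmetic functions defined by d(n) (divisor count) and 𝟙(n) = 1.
(d * 𝟙)(1135) = 9

Divisors of 1135: [1, 5, 227, 1135]. For each d | 1135:
  d = 1: d(1) · 𝟙(1135/1) = 1 · 1 = 1
  d = 5: d(5) · 𝟙(1135/5) = 2 · 1 = 2
  d = 227: d(227) · 𝟙(1135/227) = 2 · 1 = 2
  d = 1135: d(1135) · 𝟙(1135/1135) = 4 · 1 = 4
Summing: (d * 𝟙)(1135) = 1 + 2 + 2 + 4 = 9.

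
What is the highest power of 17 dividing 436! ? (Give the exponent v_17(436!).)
v_17(436!) = 26

Legendre's formula: v_p(n!) = Σ_{k ≥ 1} ⌊n / p^k⌋. For p = 17, n = 436, the terms are:
  ⌊436/17^1⌋ = ⌊436/17⌋ = 25
  ⌊436/17^2⌋ = ⌊436/289⌋ = 1
(the next term ⌊436/17^3⌋ = 0, terminating the sum). Summing: v_17(436!) = 25 + 1 = 26.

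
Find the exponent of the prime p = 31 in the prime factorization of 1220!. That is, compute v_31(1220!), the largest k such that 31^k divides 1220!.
v_31(1220!) = 40

Legendre's formula: v_p(n!) = Σ_{k ≥ 1} ⌊n / p^k⌋. For p = 31, n = 1220, the terms are:
  ⌊1220/31^1⌋ = ⌊1220/31⌋ = 39
  ⌊1220/31^2⌋ = ⌊1220/961⌋ = 1
(the next term ⌊1220/31^3⌋ = 0, terminating the sum). Summing: v_31(1220!) = 39 + 1 = 40.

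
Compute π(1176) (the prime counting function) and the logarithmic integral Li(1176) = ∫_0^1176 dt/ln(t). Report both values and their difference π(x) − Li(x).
π(1176) = 193;  Li(1176) ≈ 202.79;  π(x) − Li(x) ≈ -9.79.

Direct count of primes ≤ 1176 gives π(1176) = 193. Numerical evaluation of the logarithmic integral gives Li(1176) ≈ 202.79. The difference π(x) − Li(x) ≈ -9.79 is typically negative for small/moderate x (Li(x) overestimates), though Littlewood's theorem shows this sign changes infinitely often.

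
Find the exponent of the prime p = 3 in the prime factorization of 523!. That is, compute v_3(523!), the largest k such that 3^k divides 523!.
v_3(523!) = 259

Legendre's formula: v_p(n!) = Σ_{k ≥ 1} ⌊n / p^k⌋. For p = 3, n = 523, the terms are:
  ⌊523/3^1⌋ = ⌊523/3⌋ = 174
  ⌊523/3^2⌋ = ⌊523/9⌋ = 58
  ⌊523/3^3⌋ = ⌊523/27⌋ = 19
  ⌊523/3^4⌋ = ⌊523/81⌋ = 6
  ⌊523/3^5⌋ = ⌊523/243⌋ = 2
(the next term ⌊523/3^6⌋ = 0, terminating the sum). Summing: v_3(523!) = 174 + 58 + 19 + 6 + 2 = 259.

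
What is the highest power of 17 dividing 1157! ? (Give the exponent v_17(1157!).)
v_17(1157!) = 72

Legendre's formula: v_p(n!) = Σ_{k ≥ 1} ⌊n / p^k⌋. For p = 17, n = 1157, the terms are:
  ⌊1157/17^1⌋ = ⌊1157/17⌋ = 68
  ⌊1157/17^2⌋ = ⌊1157/289⌋ = 4
(the next term ⌊1157/17^3⌋ = 0, terminating the sum). Summing: v_17(1157!) = 68 + 4 = 72.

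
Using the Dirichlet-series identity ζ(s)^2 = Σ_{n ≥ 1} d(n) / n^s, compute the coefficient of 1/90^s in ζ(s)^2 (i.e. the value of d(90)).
d(90) = 12

ζ(s)^2 = (Σ 1/m^s)(Σ 1/k^s). The coefficient of 1/n^s in the product is the number of ordered pairs (m, k) with mk = n, which equals d(n). For n = 90, divisors are [1, 2, 3, 5, 6, 9, 10, 15, 18, 30, 45, 90], so d(90) = 12.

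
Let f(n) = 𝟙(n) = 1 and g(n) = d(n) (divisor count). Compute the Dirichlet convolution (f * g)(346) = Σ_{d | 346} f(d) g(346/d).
(𝟙 * d)(346) = 9

Divisors of 346: [1, 2, 173, 346]. For each d | 346:
  d = 1: 𝟙(1) · d(346/1) = 1 · 4 = 4
  d = 2: 𝟙(2) · d(346/2) = 1 · 2 = 2
  d = 173: 𝟙(173) · d(346/173) = 1 · 2 = 2
  d = 346: 𝟙(346) · d(346/346) = 1 · 1 = 1
Summing: (𝟙 * d)(346) = 4 + 2 + 2 + 1 = 9.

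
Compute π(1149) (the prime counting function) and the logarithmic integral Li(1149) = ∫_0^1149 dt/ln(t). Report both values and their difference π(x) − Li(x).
π(1149) = 189;  Li(1149) ≈ 198.96;  π(x) − Li(x) ≈ -9.96.

Direct count of primes ≤ 1149 gives π(1149) = 189. Numerical evaluation of the logarithmic integral gives Li(1149) ≈ 198.96. The difference π(x) − Li(x) ≈ -9.96 is typically negative for small/moderate x (Li(x) overestimates), though Littlewood's theorem shows this sign changes infinitely often.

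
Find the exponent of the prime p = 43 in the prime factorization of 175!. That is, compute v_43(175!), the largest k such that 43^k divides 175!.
v_43(175!) = 4

Legendre's formula: v_p(n!) = Σ_{k ≥ 1} ⌊n / p^k⌋. For p = 43, n = 175, the terms are:
  ⌊175/43^1⌋ = ⌊175/43⌋ = 4
(the next term ⌊175/43^2⌋ = 0, terminating the sum). Summing: v_43(175!) = 4 = 4.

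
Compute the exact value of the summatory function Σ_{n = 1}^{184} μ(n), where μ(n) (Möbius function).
Σ_{n ≤ 184} μ(n) = -4

Compute μ(n) for each 1 ≤ n ≤ 184: μ(1) = 1, μ(2) = -1, μ(3) = -1, μ(4) = 0, μ(5) = -1, μ(6) = 1, μ(7) = -1, μ(8) = 0, μ(9) = 0, μ(10) = 1, μ(11) = -1, μ(12) = 0, μ(13) = -1, μ(14) = 1, μ(15) = 1, μ(16) = 0, μ(17) = -1, μ(18) = 0, μ(19) = -1, μ(20) = 0, μ(21) = 1, μ(22) = 1, μ(23) = -1, μ(24) = 0, μ(25) = 0, μ(26) = 1, μ(27) = 0, μ(28) = 0, μ(29) = -1, μ(30) = -1, μ(31) = -1, μ(32) = 0, μ(33) = 1, μ(34) = 1, μ(35) = 1, μ(36) = 0, μ(37) = -1, μ(38) = 1, μ(39) = 1, μ(40) = 0, μ(41) = -1, μ(42) = -1, μ(43) = -1, μ(44) = 0, μ(45) = 0, μ(46) = 1, μ(47) = -1, μ(48) = 0, μ(49) = 0, μ(50) = 0, μ(51) = 1, μ(52) = 0, μ(53) = -1, μ(54) = 0, μ(55) = 1, μ(56) = 0, μ(57) = 1, μ(58) = 1, μ(59) = -1, μ(60) = 0, μ(61) = -1, μ(62) = 1, μ(63) = 0, μ(64) = 0, μ(65) = 1, μ(66) = -1, μ(67) = -1, μ(68) = 0, μ(69) = 1, μ(70) = -1, μ(71) = -1, μ(72) = 0, μ(73) = -1, μ(74) = 1, μ(75) = 0, μ(76) = 0, μ(77) = 1, μ(78) = -1, μ(79) = -1, μ(80) = 0, μ(81) = 0, μ(82) = 1, μ(83) = -1, μ(84) = 0, μ(85) = 1, μ(86) = 1, μ(87) = 1, μ(88) = 0, μ(89) = -1, μ(90) = 0, μ(91) = 1, μ(92) = 0, μ(93) = 1, μ(94) = 1, μ(95) = 1, μ(96) = 0, μ(97) = -1, μ(98) = 0, μ(99) = 0, μ(100) = 0, μ(101) = -1, μ(102) = -1, μ(103) = -1, μ(104) = 0, μ(105) = -1, μ(106) = 1, μ(107) = -1, μ(108) = 0, μ(109) = -1, μ(110) = -1, μ(111) = 1, μ(112) = 0, μ(113) = -1, μ(114) = -1, μ(115) = 1, μ(116) = 0, μ(117) = 0, μ(118) = 1, μ(119) = 1, μ(120) = 0, μ(121) = 0, μ(122) = 1, μ(123) = 1, μ(124) = 0, μ(125) = 0, μ(126) = 0, μ(127) = -1, μ(128) = 0, μ(129) = 1, μ(130) = -1, μ(131) = -1, μ(132) = 0, μ(133) = 1, μ(134) = 1, μ(135) = 0, μ(136) = 0, μ(137) = -1, μ(138) = -1, μ(139) = -1, μ(140) = 0, μ(141) = 1, μ(142) = 1, μ(143) = 1, μ(144) = 0, μ(145) = 1, μ(146) = 1, μ(147) = 0, μ(148) = 0, μ(149) = -1, μ(150) = 0, μ(151) = -1, μ(152) = 0, μ(153) = 0, μ(154) = -1, μ(155) = 1, μ(156) = 0, μ(157) = -1, μ(158) = 1, μ(159) = 1, μ(160) = 0, μ(161) = 1, μ(162) = 0, μ(163) = -1, μ(164) = 0, μ(165) = -1, μ(166) = 1, μ(167) = -1, μ(168) = 0, μ(169) = 0, μ(170) = -1, μ(171) = 0, μ(172) = 0, μ(173) = -1, μ(174) = -1, μ(175) = 0, μ(176) = 0, μ(177) = 1, μ(178) = 1, μ(179) = -1, μ(180) = 0, μ(181) = -1, μ(182) = -1, μ(183) = 1, μ(184) = 0. Summing all 184 values: -4. (Mertens function M(x) = Σ_{n ≤ x} μ(n); on average M(x) should be small (PNT ⟺ M(x) = o(x)).)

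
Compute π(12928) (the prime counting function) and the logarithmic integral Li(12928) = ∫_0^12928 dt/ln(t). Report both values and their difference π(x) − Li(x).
π(12928) = 1540;  Li(12928) ≈ 1559.51;  π(x) − Li(x) ≈ -19.51.

Direct count of primes ≤ 12928 gives π(12928) = 1540. Numerical evaluation of the logarithmic integral gives Li(12928) ≈ 1559.51. The difference π(x) − Li(x) ≈ -19.51 is typically negative for small/moderate x (Li(x) overestimates), though Littlewood's theorem shows this sign changes infinitely often.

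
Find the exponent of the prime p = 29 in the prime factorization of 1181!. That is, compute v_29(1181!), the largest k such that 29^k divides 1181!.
v_29(1181!) = 41

Legendre's formula: v_p(n!) = Σ_{k ≥ 1} ⌊n / p^k⌋. For p = 29, n = 1181, the terms are:
  ⌊1181/29^1⌋ = ⌊1181/29⌋ = 40
  ⌊1181/29^2⌋ = ⌊1181/841⌋ = 1
(the next term ⌊1181/29^3⌋ = 0, terminating the sum). Summing: v_29(1181!) = 40 + 1 = 41.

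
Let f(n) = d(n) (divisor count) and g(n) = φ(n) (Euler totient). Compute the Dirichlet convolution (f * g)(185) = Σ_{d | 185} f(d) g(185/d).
(d * φ)(185) = 228

Divisors of 185: [1, 5, 37, 185]. For each d | 185:
  d = 1: d(1) · φ(185/1) = 1 · 144 = 144
  d = 5: d(5) · φ(185/5) = 2 · 36 = 72
  d = 37: d(37) · φ(185/37) = 2 · 4 = 8
  d = 185: d(185) · φ(185/185) = 4 · 1 = 4
Summing: (d * φ)(185) = 144 + 72 + 8 + 4 = 228.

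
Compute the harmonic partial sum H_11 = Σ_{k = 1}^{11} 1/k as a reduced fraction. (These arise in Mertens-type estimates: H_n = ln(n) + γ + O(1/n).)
H_11 = 83711/27720

Direct summation: H_11 = 1 + 1/2 + ... + 1/11. The least common denominator is lcm(1, ..., 11) = 27720; over this denominator the numerator is 27720 + 13860 + 9240 + 6930 + 5544 + 4620 + 3960 + 3465 + 3080 + 2772 + 2520 = 83711, so H_11 = 83711/27720 (already in lowest terms) ≈ 3.01988. (The PNT-adjacent estimate ln(11) + γ ≈ 2.97511 matches within O(1/n).)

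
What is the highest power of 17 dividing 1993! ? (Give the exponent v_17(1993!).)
v_17(1993!) = 123

Legendre's formula: v_p(n!) = Σ_{k ≥ 1} ⌊n / p^k⌋. For p = 17, n = 1993, the terms are:
  ⌊1993/17^1⌋ = ⌊1993/17⌋ = 117
  ⌊1993/17^2⌋ = ⌊1993/289⌋ = 6
(the next term ⌊1993/17^3⌋ = 0, terminating the sum). Summing: v_17(1993!) = 117 + 6 = 123.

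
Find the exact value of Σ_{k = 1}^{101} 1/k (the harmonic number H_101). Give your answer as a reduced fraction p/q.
H_101 = 1463919079240743966268954674710929768361083/281670315928038407744716588098661706369472

Direct summation: H_101 = 1 + 1/2 + ... + 1/101. The least common denominator is lcm(1, ..., 101) = 7041757898200960193617914702466542659236800; over this denominator the numerator is 7041757898200960193617914702466542659236800 + 3520878949100480096808957351233271329618400 + 2347252632733653397872638234155514219745600 + 1760439474550240048404478675616635664809200 + 1408351579640192038723582940493308531847360 + 1173626316366826698936319117077757109872800 + 1005965414028708599088273528923791808462400 + 880219737275120024202239337808317832404600 + 782417544244551132624212744718504739915200 + 704175789820096019361791470246654265923680 + 640159808927360017601628609315140241748800 + 586813158183413349468159558538878554936400 + 541673684476996937970608823266657127633600 + 502982707014354299544136764461895904231200 + 469450526546730679574527646831102843949120 + 440109868637560012101119668904158916202300 + 414221052835350599624583217792149568190400 + 391208772122275566312106372359252369957600 + 370618836747418957558837615919291718907200 + 352087894910048009680895735123327132961840 + 335321804676236199696091176307930602820800 + 320079904463680008800814304657570120874400 + 306163386878302617113822378368110550401600 + 293406579091706674734079779269439277468200 + 281670315928038407744716588098661706369472 + 270836842238498468985304411633328563816800 + 260805848081517044208070914906168246638400 + 251491353507177149772068382230947952115600 + 242819237868998627366134989740225608939200 + 234725263273365339787263823415551421974560 + 227153480587127748181223054918275569652800 + 220054934318780006050559834452079458101150 + 213386602975786672533876203105046747249600 + 207110526417675299812291608896074784095200 + 201193082805741719817654705784758361692480 + 195604386061137783156053186179626184978800 + 190317781032458383611294991958555207006400 + 185309418373709478779418807959645859453600 + 180557894825665645990202941088885709211200 + 176043947455024004840447867561663566480920 + 171750192639047809600436943962598601444800 + 167660902338118099848045588153965301410400 + 163761811586068841712044527964338201377600 + 160039952231840004400407152328785060437200 + 156483508848910226524842548943700947983040 + 153081693439151308556911189184055275200800 + 149824636131935323268466270265245588494400 + 146703289545853337367039889634719638734100 + 143709344861244085584039075560541686923200 + 140835157964019203872358294049330853184736 + 138073684278450199874861072597383189396800 + 135418421119249234492652205816664281908400 + 132863356569829437615432352876727219985600 + 130402924040758522104035457453084123319200 + 128031961785472003520325721863028048349760 + 125745676753588574886034191115473976057800 + 123539612249139652519612538639763906302400 + 121409618934499313683067494870112804469600 + 119351828783067121925727367838415977275200 + 117362631636682669893631911707775710987280 + 115438654068868199895375650860107256708800 + 113576740293563874090611527459137784826400 + 111773934892078733232030392102643534273600 + 110027467159390003025279917226039729050575 + 108334736895399387594121764653331425526720 + 106693301487893336266938101552523373624800 + 105100864152253137218177831380097651630400 + 103555263208837649906145804448037392047600 + 102054462292767539037940792789370183467200 + 100596541402870859908827352892379180846240 + 99179688707055777374900207076993558580800 + 97802193030568891578026593089813092489400 + 96462436961656988953670064417349899441600 + 95158890516229191805647495979277603503200 + 93890105309346135914905529366220568789824 + 92654709186854739389709403979822929726800 + 91451401275337145371661229902162891678400 + 90278947412832822995101470544442854605600 + 89136175926594432830606515221095476699200 + 88021973727512002420223933780831783240460 + 86935282693839014736023638302056082212800 + 85875096319523904800218471981299300722400 + 84840456604830845706239936174295694689600 + 83830451169059049924022794076982650705200 + 82844210567070119924916643558429913638080 + 81880905793034420856022263982169100688800 + 80939745956332875788711663246741869646400 + 80019976115920002200203576164392530218600 + 79120875260684945995706906769286996171200 + 78241754424455113262421274471850473991520 + 77381954925285276852944117609522446804800 + 76540846719575654278455594592027637600400 + 75717826862375916060407684972758523217600 + 74912318065967661634233135132622794247200 + 74123767349483791511767523183858343781440 + 73351644772926668683519944817359819367050 + 72595442249494434985751697963572604734400 + 71854672430622042792019537780270843461600 + 71128867658595557511292067701682249083200 + 70417578982009601936179147024665426592368 + 69720375229712477164533808935312303556800 = 36597976981018599156723866867773244209027075, so H_101 = 36597976981018599156723866867773244209027075/7041757898200960193617914702466542659236800; reducing by gcd(36597976981018599156723866867773244209027075, 7041757898200960193617914702466542659236800) = 25 gives 1463919079240743966268954674710929768361083/281670315928038407744716588098661706369472 ≈ 5.19728. (The PNT-adjacent estimate ln(101) + γ ≈ 5.19234 matches within O(1/n).)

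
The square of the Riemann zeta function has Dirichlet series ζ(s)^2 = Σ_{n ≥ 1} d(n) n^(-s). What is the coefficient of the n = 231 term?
d(231) = 8

ζ(s)^2 = (Σ 1/m^s)(Σ 1/k^s). The coefficient of 1/n^s in the product is the number of ordered pairs (m, k) with mk = n, which equals d(n). For n = 231, divisors are [1, 3, 7, 11, 21, 33, 77, 231], so d(231) = 8.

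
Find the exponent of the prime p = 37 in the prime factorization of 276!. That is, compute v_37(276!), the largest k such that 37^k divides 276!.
v_37(276!) = 7

Legendre's formula: v_p(n!) = Σ_{k ≥ 1} ⌊n / p^k⌋. For p = 37, n = 276, the terms are:
  ⌊276/37^1⌋ = ⌊276/37⌋ = 7
(the next term ⌊276/37^2⌋ = 0, terminating the sum). Summing: v_37(276!) = 7 = 7.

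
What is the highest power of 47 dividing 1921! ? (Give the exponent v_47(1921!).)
v_47(1921!) = 40

Legendre's formula: v_p(n!) = Σ_{k ≥ 1} ⌊n / p^k⌋. For p = 47, n = 1921, the terms are:
  ⌊1921/47^1⌋ = ⌊1921/47⌋ = 40
(the next term ⌊1921/47^2⌋ = 0, terminating the sum). Summing: v_47(1921!) = 40 = 40.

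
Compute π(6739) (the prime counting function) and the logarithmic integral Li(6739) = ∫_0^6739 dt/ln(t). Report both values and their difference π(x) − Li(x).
π(6739) = 869;  Li(6739) ≈ 884.79;  π(x) − Li(x) ≈ -15.79.

Direct count of primes ≤ 6739 gives π(6739) = 869. Numerical evaluation of the logarithmic integral gives Li(6739) ≈ 884.79. The difference π(x) − Li(x) ≈ -15.79 is typically negative for small/moderate x (Li(x) overestimates), though Littlewood's theorem shows this sign changes infinitely often.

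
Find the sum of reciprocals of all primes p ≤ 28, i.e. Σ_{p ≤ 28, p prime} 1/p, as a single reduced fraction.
Σ 1/p = 334406399/223092870

π(28) = 9, so the primes ≤ 28 are [2, 3, 5, 7, 11, 13, 17, 19, 23]. Summing 1/p over these primes: 334406399/223092870 ≈ 1.4990. Mertens estimate ln ln(28) + 0.2615 ≈ 1.4651.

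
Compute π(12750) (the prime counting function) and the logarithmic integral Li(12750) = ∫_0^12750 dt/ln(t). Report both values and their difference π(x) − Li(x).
π(12750) = 1521;  Li(12750) ≈ 1540.69;  π(x) − Li(x) ≈ -19.69.

Direct count of primes ≤ 12750 gives π(12750) = 1521. Numerical evaluation of the logarithmic integral gives Li(12750) ≈ 1540.69. The difference π(x) − Li(x) ≈ -19.69 is typically negative for small/moderate x (Li(x) overestimates), though Littlewood's theorem shows this sign changes infinitely often.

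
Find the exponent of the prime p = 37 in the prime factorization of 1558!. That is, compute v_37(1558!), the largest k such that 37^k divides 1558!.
v_37(1558!) = 43

Legendre's formula: v_p(n!) = Σ_{k ≥ 1} ⌊n / p^k⌋. For p = 37, n = 1558, the terms are:
  ⌊1558/37^1⌋ = ⌊1558/37⌋ = 42
  ⌊1558/37^2⌋ = ⌊1558/1369⌋ = 1
(the next term ⌊1558/37^3⌋ = 0, terminating the sum). Summing: v_37(1558!) = 42 + 1 = 43.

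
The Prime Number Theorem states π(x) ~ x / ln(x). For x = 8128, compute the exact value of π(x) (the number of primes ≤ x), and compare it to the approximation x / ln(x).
π(8128) = 1022;  x/ln(x) ≈ 902.80;  relative error ≈ 11.66%.

Directly count primes up to 8128: π(8128) = 1022. The PNT approximation gives 8128/ln(8128) ≈ 8128/9.00307 ≈ 902.80. Relative error (π(x) − x/ln(x)) / π(x) ≈ 11.66%; the approximation is known to undercount slightly (Li(x) is a better estimate).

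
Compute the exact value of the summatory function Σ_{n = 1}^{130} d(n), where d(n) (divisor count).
Σ_{n ≤ 130} d(n) = 657

Compute d(n) for each 1 ≤ n ≤ 130: d(1) = 1, d(2) = 2, d(3) = 2, d(4) = 3, d(5) = 2, d(6) = 4, d(7) = 2, d(8) = 4, d(9) = 3, d(10) = 4, d(11) = 2, d(12) = 6, d(13) = 2, d(14) = 4, d(15) = 4, d(16) = 5, d(17) = 2, d(18) = 6, d(19) = 2, d(20) = 6, d(21) = 4, d(22) = 4, d(23) = 2, d(24) = 8, d(25) = 3, d(26) = 4, d(27) = 4, d(28) = 6, d(29) = 2, d(30) = 8, d(31) = 2, d(32) = 6, d(33) = 4, d(34) = 4, d(35) = 4, d(36) = 9, d(37) = 2, d(38) = 4, d(39) = 4, d(40) = 8, d(41) = 2, d(42) = 8, d(43) = 2, d(44) = 6, d(45) = 6, d(46) = 4, d(47) = 2, d(48) = 10, d(49) = 3, d(50) = 6, d(51) = 4, d(52) = 6, d(53) = 2, d(54) = 8, d(55) = 4, d(56) = 8, d(57) = 4, d(58) = 4, d(59) = 2, d(60) = 12, d(61) = 2, d(62) = 4, d(63) = 6, d(64) = 7, d(65) = 4, d(66) = 8, d(67) = 2, d(68) = 6, d(69) = 4, d(70) = 8, d(71) = 2, d(72) = 12, d(73) = 2, d(74) = 4, d(75) = 6, d(76) = 6, d(77) = 4, d(78) = 8, d(79) = 2, d(80) = 10, d(81) = 5, d(82) = 4, d(83) = 2, d(84) = 12, d(85) = 4, d(86) = 4, d(87) = 4, d(88) = 8, d(89) = 2, d(90) = 12, d(91) = 4, d(92) = 6, d(93) = 4, d(94) = 4, d(95) = 4, d(96) = 12, d(97) = 2, d(98) = 6, d(99) = 6, d(100) = 9, d(101) = 2, d(102) = 8, d(103) = 2, d(104) = 8, d(105) = 8, d(106) = 4, d(107) = 2, d(108) = 12, d(109) = 2, d(110) = 8, d(111) = 4, d(112) = 10, d(113) = 2, d(114) = 8, d(115) = 4, d(116) = 6, d(117) = 6, d(118) = 4, d(119) = 4, d(120) = 16, d(121) = 3, d(122) = 4, d(123) = 4, d(124) = 6, d(125) = 4, d(126) = 12, d(127) = 2, d(128) = 8, d(129) = 4, d(130) = 8. Summing all 130 values: 657. (Dirichlet's divisor formula: Σ_{n ≤ x} d(n) = x ln(x) + (2γ − 1) x + O(√x). For x = 130, the asymptotic estimate is ≈ 652.86.)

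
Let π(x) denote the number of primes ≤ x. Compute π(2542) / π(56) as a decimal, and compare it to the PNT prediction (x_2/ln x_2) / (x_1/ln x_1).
π(2542)/π(56) = 371/16 ≈ 23.1875;  PNT prediction ≈ 23.3043.

π(56) = 16 and π(2542) = 371, so π(2542)/π(56) ≈ 23.1875. The PNT-predicted ratio is (2542/ln(2542)) / (56/ln(56)) ≈ 23.3043. The two agree to within a few percent, as expected.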